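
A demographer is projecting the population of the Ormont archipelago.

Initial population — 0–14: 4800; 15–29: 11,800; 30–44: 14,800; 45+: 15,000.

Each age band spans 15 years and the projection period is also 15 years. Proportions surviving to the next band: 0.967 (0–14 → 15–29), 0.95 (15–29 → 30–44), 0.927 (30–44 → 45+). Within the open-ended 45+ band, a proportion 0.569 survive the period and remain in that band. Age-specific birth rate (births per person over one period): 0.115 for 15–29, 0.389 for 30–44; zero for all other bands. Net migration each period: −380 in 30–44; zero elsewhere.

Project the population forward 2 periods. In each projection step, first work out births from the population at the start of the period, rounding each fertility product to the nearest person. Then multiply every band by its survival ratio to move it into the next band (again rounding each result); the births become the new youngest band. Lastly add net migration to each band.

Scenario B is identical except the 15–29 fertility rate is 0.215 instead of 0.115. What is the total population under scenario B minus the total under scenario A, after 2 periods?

1605

Period 1.
Births: 11800 × 0.115 = 1357 ; 14800 × 0.389 = 5757 → total 7114
15–29: 4800 × 0.967 = 4642
30–44: 11800 × 0.95 = 11210
45+: 14800 × 0.927 + 15000 × 0.569 = 13720 + 8535 = 22255
Net migration: 30–44 − 380 → 10830
→ [7114, 4642, 10830, 22255]
Period 2.
Births: 4642 × 0.115 = 534 ; 10830 × 0.389 = 4213 → total 4747
15–29: 7114 × 0.967 = 6879
30–44: 4642 × 0.95 = 4410
45+: 10830 × 0.927 + 22255 × 0.569 = 10039 + 12663 = 22702
Net migration: 30–44 − 380 → 4030
→ [4747, 6879, 4030, 22702]
Scenario A total after 2 periods: 38358
Scenario B projection —
Period 1.
Births: 11800 × 0.215 = 2537 ; 14800 × 0.389 = 5757 → total 8294
15–29: 4800 × 0.967 = 4642
30–44: 11800 × 0.95 = 11210
45+: 14800 × 0.927 + 15000 × 0.569 = 13720 + 8535 = 22255
Net migration: 30–44 − 380 → 10830
→ [8294, 4642, 10830, 22255]
Period 2.
Births: 4642 × 0.215 = 998 ; 10830 × 0.389 = 4213 → total 5211
15–29: 8294 × 0.967 = 8020
30–44: 4642 × 0.95 = 4410
45+: 10830 × 0.927 + 22255 × 0.569 = 10039 + 12663 = 22702
Net migration: 30–44 − 380 → 4030
→ [5211, 8020, 4030, 22702]
Scenario B total after 2 periods: 39963
Difference B − A = 39963 − 38358 = 1605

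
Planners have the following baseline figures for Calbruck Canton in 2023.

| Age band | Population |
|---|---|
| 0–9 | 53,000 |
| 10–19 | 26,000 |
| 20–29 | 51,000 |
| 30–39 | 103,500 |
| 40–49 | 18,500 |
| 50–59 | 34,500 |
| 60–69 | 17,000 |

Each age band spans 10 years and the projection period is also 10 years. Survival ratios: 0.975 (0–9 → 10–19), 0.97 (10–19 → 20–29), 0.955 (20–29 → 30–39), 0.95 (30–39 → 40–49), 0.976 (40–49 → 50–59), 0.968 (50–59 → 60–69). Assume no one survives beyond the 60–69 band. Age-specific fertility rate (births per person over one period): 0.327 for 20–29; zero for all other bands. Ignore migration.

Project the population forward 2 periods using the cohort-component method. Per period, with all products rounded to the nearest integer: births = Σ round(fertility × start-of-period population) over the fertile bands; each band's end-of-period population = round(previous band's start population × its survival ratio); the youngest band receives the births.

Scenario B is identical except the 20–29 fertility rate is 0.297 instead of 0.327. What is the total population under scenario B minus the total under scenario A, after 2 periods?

-2249

Let band 1 be 0–9 through band 7 = 60–69.
After projecting period 1:
Births: 51000 × 0.327 = 16677
Band 2: 53000 × 0.975 = 51675
Band 3: 26000 × 0.97 = 25220
Band 4: 51000 × 0.955 = 48705
Band 5: 103500 × 0.95 = 98325
Band 6: 18500 × 0.976 = 18056
Band 7: 34500 × 0.968 = 33396
End of period: [16677, 51675, 25220, 48705, 98325, 18056, 33396]
After projecting period 2:
Births: 25220 × 0.327 = 8247
Band 2: 16677 × 0.975 = 16260
Band 3: 51675 × 0.97 = 50125
Band 4: 25220 × 0.955 = 24085
Band 5: 48705 × 0.95 = 46270
Band 6: 98325 × 0.976 = 95965
Band 7: 18056 × 0.968 = 17478
End of period: [8247, 16260, 50125, 24085, 46270, 95965, 17478]
Scenario A total after 2 periods: 258430
Scenario B projection —
After projecting period 1:
Births: 51000 × 0.297 = 15147
Band 2: 53000 × 0.975 = 51675
Band 3: 26000 × 0.97 = 25220
Band 4: 51000 × 0.955 = 48705
Band 5: 103500 × 0.95 = 98325
Band 6: 18500 × 0.976 = 18056
Band 7: 34500 × 0.968 = 33396
End of period: [15147, 51675, 25220, 48705, 98325, 18056, 33396]
After projecting period 2:
Births: 25220 × 0.297 = 7490
Band 2: 15147 × 0.975 = 14768
Band 3: 51675 × 0.97 = 50125
Band 4: 25220 × 0.955 = 24085
Band 5: 48705 × 0.95 = 46270
Band 6: 98325 × 0.976 = 95965
Band 7: 18056 × 0.968 = 17478
End of period: [7490, 14768, 50125, 24085, 46270, 95965, 17478]
Scenario B total after 2 periods: 256181
Difference B − A = 256181 − 258430 = -2249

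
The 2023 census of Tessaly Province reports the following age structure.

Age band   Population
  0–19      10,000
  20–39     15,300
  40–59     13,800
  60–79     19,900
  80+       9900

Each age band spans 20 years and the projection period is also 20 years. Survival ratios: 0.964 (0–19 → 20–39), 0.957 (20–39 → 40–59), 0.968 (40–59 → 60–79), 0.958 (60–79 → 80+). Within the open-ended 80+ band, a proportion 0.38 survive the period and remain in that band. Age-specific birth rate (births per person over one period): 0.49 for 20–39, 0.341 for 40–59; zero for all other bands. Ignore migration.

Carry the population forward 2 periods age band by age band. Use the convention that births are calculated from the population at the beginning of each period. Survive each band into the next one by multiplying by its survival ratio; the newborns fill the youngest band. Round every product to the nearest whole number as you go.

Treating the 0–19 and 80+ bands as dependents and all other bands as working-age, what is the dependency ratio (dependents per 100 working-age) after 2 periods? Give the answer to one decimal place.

Numbering the groups 1..5 from youngest to oldest:
— Period 1 —
Births: 15300 × 0.49 = 7497  |  13800 × 0.341 = 4706 ⇒ total 12203
Group 2: 10000 × 0.964 = 9640
Group 3: 15300 × 0.957 = 14642
Group 4: 13800 × 0.968 = 13358
Group 5: 19900 × 0.958 + 9900 × 0.38 = 19064 + 3762 = 22826
Population now: 0–19=12203, 20–39=9640, 40–59=14642, 60–79=13358, 80+=22826
— Period 2 —
Births: 9640 × 0.49 = 4724  |  14642 × 0.341 = 4993 ⇒ total 9717
Group 2: 12203 × 0.964 = 11764
Group 3: 9640 × 0.957 = 9225
Group 4: 14642 × 0.968 = 14173
Group 5: 13358 × 0.958 + 22826 × 0.38 = 12797 + 8674 = 21471
Population now: 0–19=9717, 20–39=11764, 40–59=9225, 60–79=14173, 80+=21471
Dependents (band 0–19 + band 80+) = 9717 + 21471 = 31188; working-age = 35162; ratio = 31188/35162 × 100 = 88.7

88.7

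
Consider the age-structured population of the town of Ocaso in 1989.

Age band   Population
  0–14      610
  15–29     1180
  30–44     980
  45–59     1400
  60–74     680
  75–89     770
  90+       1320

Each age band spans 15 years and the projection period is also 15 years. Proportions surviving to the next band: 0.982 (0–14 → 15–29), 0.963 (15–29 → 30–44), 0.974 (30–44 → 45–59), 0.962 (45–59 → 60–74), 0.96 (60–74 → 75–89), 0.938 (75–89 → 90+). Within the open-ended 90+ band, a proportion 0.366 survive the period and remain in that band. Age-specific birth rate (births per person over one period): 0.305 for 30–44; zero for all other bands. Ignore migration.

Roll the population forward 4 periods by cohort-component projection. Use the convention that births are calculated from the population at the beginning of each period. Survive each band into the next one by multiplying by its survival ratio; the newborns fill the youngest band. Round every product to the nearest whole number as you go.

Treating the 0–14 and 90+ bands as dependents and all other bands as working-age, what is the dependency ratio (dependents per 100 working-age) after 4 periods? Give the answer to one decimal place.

64.1

— Period 1 —
Births: 980 × 0.305 = 299
15–29: 610 × 0.982 = 599
30–44: 1180 × 0.963 = 1136
45–59: 980 × 0.974 = 955
60–74: 1400 × 0.962 = 1347
75–89: 680 × 0.96 = 653
90+: 770 × 0.938 + 1320 × 0.366 = 722 + 483 = 1205
→ [299, 599, 1136, 955, 1347, 653, 1205]
— Period 2 —
Births: 1136 × 0.305 = 346
15–29: 299 × 0.982 = 294
30–44: 599 × 0.963 = 577
45–59: 1136 × 0.974 = 1106
60–74: 955 × 0.962 = 919
75–89: 1347 × 0.96 = 1293
90+: 653 × 0.938 + 1205 × 0.366 = 613 + 441 = 1054
→ [346, 294, 577, 1106, 919, 1293, 1054]
— Period 3 —
Births: 577 × 0.305 = 176
15–29: 346 × 0.982 = 340
30–44: 294 × 0.963 = 283
45–59: 577 × 0.974 = 562
60–74: 1106 × 0.962 = 1064
75–89: 919 × 0.96 = 882
90+: 1293 × 0.938 + 1054 × 0.366 = 1213 + 386 = 1599
→ [176, 340, 283, 562, 1064, 882, 1599]
— Period 4 —
Births: 283 × 0.305 = 86
15–29: 176 × 0.982 = 173
30–44: 340 × 0.963 = 327
45–59: 283 × 0.974 = 276
60–74: 562 × 0.962 = 541
75–89: 1064 × 0.96 = 1021
90+: 882 × 0.938 + 1599 × 0.366 = 827 + 585 = 1412
→ [86, 173, 327, 276, 541, 1021, 1412]
Dependents (band 0–14 + band 90+) = 86 + 1412 = 1498; working-age = 2338; ratio = 1498/2338 × 100 = 64.1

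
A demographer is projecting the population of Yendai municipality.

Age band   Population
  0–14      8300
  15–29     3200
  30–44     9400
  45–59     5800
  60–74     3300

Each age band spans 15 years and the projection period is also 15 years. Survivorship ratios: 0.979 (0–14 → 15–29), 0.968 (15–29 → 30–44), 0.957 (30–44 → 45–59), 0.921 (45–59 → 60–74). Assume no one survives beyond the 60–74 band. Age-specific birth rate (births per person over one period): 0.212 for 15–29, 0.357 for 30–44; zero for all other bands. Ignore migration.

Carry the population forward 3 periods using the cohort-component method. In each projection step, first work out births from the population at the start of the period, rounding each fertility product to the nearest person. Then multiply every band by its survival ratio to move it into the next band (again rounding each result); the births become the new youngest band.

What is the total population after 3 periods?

(Bands numbered youngest = 1 to oldest = 5.)
Period 1.
Births: 3200 × 0.212 = 678  |  9400 × 0.357 = 3356 → total 4034
Band 2: 8300 × 0.979 = 8126
Band 3: 3200 × 0.968 = 3098
Band 4: 9400 × 0.957 = 8996
Band 5: 5800 × 0.921 = 5342
→ [4034, 8126, 3098, 8996, 5342]
Period 2.
Births: 8126 × 0.212 = 1723  |  3098 × 0.357 = 1106 → total 2829
Band 2: 4034 × 0.979 = 3949
Band 3: 8126 × 0.968 = 7866
Band 4: 3098 × 0.957 = 2965
Band 5: 8996 × 0.921 = 8285
→ [2829, 3949, 7866, 2965, 8285]
Period 3.
Births: 3949 × 0.212 = 837  |  7866 × 0.357 = 2808 → total 3645
Band 2: 2829 × 0.979 = 2770
Band 3: 3949 × 0.968 = 3823
Band 4: 7866 × 0.957 = 7528
Band 5: 2965 × 0.921 = 2731
→ [3645, 2770, 3823, 7528, 2731]
Total after period 3: 3645 + 2770 + 3823 + 7528 + 2731 = 20497

20497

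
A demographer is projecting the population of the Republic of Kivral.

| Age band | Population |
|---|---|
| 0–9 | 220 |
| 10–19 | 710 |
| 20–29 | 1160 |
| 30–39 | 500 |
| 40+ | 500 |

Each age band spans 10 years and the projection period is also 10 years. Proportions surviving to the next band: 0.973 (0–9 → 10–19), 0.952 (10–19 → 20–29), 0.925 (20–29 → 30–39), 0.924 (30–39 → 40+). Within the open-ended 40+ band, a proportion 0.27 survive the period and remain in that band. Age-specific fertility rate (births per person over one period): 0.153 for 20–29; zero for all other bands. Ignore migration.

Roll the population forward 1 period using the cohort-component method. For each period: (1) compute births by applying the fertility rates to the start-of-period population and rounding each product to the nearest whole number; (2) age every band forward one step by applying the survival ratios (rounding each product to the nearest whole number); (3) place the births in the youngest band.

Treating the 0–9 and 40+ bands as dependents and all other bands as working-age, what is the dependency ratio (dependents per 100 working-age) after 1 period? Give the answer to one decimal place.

Let band 1 be 0–9 through band 5 = 40+.
After projecting period 1:
Births: 1160 × 0.153 = 177
Band 2: 220 × 0.973 = 214
Band 3: 710 × 0.952 = 676
Band 4: 1160 × 0.925 = 1073
Band 5: 500 × 0.924 + 500 × 0.27 = 462 + 135 = 597
→ [177, 214, 676, 1073, 597]
Dependents (band 0–9 + band 40+) = 177 + 597 = 774; working-age = 1963; ratio = 774/1963 × 100 = 39.4

39.4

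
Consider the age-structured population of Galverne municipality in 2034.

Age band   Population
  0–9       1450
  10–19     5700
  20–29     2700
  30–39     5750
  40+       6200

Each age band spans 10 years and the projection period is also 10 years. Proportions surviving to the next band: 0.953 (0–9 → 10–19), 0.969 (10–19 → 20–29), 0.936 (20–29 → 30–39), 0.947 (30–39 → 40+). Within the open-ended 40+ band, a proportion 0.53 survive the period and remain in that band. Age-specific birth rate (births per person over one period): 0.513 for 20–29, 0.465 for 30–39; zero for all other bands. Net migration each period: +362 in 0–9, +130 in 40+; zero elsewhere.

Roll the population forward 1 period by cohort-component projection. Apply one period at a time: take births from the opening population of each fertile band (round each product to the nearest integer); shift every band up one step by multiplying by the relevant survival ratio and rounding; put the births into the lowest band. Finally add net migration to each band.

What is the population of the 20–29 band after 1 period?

5523

Numbering the bands 1..5 from youngest to oldest:
— Period 1 —
Births: 2700 × 0.513 = 1385, 5750 × 0.465 = 2674 ⇒ total 4059
Band 2: 1450 × 0.953 = 1382
Band 3: 5700 × 0.969 = 5523
Band 4: 2700 × 0.936 = 2527
Band 5: 5750 × 0.947 + 6200 × 0.53 = 5445 + 3286 = 8731
Net migration: Band 1 + 362 → 4421; Band 5 + 130 → 8861
Population now: 0–9=4421, 10–19=1382, 20–29=5523, 30–39=2527, 40+=8861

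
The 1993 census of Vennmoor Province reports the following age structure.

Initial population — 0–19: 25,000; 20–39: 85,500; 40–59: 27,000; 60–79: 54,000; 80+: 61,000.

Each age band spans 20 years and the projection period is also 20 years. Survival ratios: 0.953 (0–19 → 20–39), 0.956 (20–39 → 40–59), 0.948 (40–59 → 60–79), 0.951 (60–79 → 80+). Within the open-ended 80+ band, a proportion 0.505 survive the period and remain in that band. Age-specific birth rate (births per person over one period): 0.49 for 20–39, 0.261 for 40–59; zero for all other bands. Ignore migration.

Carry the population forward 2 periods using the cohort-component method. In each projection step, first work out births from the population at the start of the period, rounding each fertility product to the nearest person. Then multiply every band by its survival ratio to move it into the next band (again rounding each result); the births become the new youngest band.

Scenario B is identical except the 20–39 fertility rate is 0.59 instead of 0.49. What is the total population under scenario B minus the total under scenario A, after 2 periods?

— Period 1 —
Births: 85500 × 0.49 = 41895 ; 27000 × 0.261 = 7047 → total 48942
20–39: 25000 × 0.953 = 23825
40–59: 85500 × 0.956 = 81738
60–79: 27000 × 0.948 = 25596
80+: 54000 × 0.951 + 61000 × 0.505 = 51354 + 30805 = 82159
Giving 48942 / 23825 / 81738 / 25596 / 82159.
— Period 2 —
Births: 23825 × 0.49 = 11674 ; 81738 × 0.261 = 21334 → total 33008
20–39: 48942 × 0.953 = 46642
40–59: 23825 × 0.956 = 22777
60–79: 81738 × 0.948 = 77488
80+: 25596 × 0.951 + 82159 × 0.505 = 24342 + 41490 = 65832
Giving 33008 / 46642 / 22777 / 77488 / 65832.
Scenario A total after 2 periods: 245747
Scenario B projection —
— Period 1 —
Births: 85500 × 0.59 = 50445 ; 27000 × 0.261 = 7047 → total 57492
20–39: 25000 × 0.953 = 23825
40–59: 85500 × 0.956 = 81738
60–79: 27000 × 0.948 = 25596
80+: 54000 × 0.951 + 61000 × 0.505 = 51354 + 30805 = 82159
Giving 57492 / 23825 / 81738 / 25596 / 82159.
— Period 2 —
Births: 23825 × 0.59 = 14057 ; 81738 × 0.261 = 21334 → total 35391
20–39: 57492 × 0.953 = 54790
40–59: 23825 × 0.956 = 22777
60–79: 81738 × 0.948 = 77488
80+: 25596 × 0.951 + 82159 × 0.505 = 24342 + 41490 = 65832
Giving 35391 / 54790 / 22777 / 77488 / 65832.
Scenario B total after 2 periods: 256278
Difference B − A = 256278 − 245747 = 10531

10531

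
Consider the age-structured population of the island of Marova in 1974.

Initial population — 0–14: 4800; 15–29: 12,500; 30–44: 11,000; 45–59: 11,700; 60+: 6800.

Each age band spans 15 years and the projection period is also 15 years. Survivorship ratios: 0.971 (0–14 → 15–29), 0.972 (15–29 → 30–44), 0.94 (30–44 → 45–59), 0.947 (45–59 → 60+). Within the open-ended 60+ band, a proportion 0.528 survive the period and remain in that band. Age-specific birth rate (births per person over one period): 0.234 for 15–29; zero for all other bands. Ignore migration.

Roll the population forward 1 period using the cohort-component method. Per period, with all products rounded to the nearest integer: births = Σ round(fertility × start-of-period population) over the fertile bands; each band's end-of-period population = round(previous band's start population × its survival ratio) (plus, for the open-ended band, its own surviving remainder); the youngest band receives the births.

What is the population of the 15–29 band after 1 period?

— Period 1 —
Births: 12500 × 0.234 = 2925
15–29: 4800 × 0.971 = 4661
30–44: 12500 × 0.972 = 12150
45–59: 11000 × 0.94 = 10340
60+: 11700 × 0.947 + 6800 × 0.528 = 11080 + 3590 = 14670
Giving 2925 / 4661 / 12150 / 10340 / 14670.

4661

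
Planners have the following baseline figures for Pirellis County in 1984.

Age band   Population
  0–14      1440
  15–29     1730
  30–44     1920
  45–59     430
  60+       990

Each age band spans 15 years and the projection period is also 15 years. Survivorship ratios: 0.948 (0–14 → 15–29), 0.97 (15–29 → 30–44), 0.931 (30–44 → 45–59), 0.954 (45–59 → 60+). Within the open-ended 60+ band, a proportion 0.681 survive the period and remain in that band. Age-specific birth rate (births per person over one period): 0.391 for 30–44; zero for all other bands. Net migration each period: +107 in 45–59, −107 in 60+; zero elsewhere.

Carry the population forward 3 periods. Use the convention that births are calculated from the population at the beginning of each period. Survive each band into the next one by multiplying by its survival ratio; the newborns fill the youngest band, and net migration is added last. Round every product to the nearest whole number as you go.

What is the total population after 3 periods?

— Period 1 —
Births: 1920 × 0.391 = 751
15–29: 1440 × 0.948 = 1365
30–44: 1730 × 0.97 = 1678
45–59: 1920 × 0.931 = 1788
60+: 430 × 0.954 + 990 × 0.681 = 410 + 674 = 1084
Net migration: 45–59 + 107 → 1895; 60+ − 107 → 977
End of period: [751, 1365, 1678, 1895, 977]
— Period 2 —
Births: 1678 × 0.391 = 656
15–29: 751 × 0.948 = 712
30–44: 1365 × 0.97 = 1324
45–59: 1678 × 0.931 = 1562
60+: 1895 × 0.954 + 977 × 0.681 = 1808 + 665 = 2473
Net migration: 45–59 + 107 → 1669; 60+ − 107 → 2366
End of period: [656, 712, 1324, 1669, 2366]
— Period 3 —
Births: 1324 × 0.391 = 518
15–29: 656 × 0.948 = 622
30–44: 712 × 0.97 = 691
45–59: 1324 × 0.931 = 1233
60+: 1669 × 0.954 + 2366 × 0.681 = 1592 + 1611 = 3203
Net migration: 45–59 + 107 → 1340; 60+ − 107 → 3096
End of period: [518, 622, 691, 1340, 3096]
Total after period 3: 518 + 622 + 691 + 1340 + 3096 = 6267

6267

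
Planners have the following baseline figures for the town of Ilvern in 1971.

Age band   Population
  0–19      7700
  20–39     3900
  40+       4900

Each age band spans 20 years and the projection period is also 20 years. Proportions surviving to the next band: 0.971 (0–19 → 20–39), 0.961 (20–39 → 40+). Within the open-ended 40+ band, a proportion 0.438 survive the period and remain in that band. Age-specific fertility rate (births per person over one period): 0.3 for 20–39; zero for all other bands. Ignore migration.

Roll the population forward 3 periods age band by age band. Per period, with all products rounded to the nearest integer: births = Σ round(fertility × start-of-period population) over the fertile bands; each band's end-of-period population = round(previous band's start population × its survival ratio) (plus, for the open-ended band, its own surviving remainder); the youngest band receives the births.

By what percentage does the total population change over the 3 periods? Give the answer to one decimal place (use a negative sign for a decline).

-52.2

Numbering the groups 1..3 from youngest to oldest:
[period 1]
Births: 3900 × 0.3 = 1170
Group 2: 7700 × 0.971 = 7477
Group 3: 3900 × 0.961 + 4900 × 0.438 = 3748 + 2146 = 5894
→ [1170, 7477, 5894]
[period 2]
Births: 7477 × 0.3 = 2243
Group 2: 1170 × 0.971 = 1136
Group 3: 7477 × 0.961 + 5894 × 0.438 = 7185 + 2582 = 9767
→ [2243, 1136, 9767]
[period 3]
Births: 1136 × 0.3 = 341
Group 2: 2243 × 0.971 = 2178
Group 3: 1136 × 0.961 + 9767 × 0.438 = 1092 + 4278 = 5370
→ [341, 2178, 5370]
Total: 16500 → 7889; change = -8611; percentage change = -52.2%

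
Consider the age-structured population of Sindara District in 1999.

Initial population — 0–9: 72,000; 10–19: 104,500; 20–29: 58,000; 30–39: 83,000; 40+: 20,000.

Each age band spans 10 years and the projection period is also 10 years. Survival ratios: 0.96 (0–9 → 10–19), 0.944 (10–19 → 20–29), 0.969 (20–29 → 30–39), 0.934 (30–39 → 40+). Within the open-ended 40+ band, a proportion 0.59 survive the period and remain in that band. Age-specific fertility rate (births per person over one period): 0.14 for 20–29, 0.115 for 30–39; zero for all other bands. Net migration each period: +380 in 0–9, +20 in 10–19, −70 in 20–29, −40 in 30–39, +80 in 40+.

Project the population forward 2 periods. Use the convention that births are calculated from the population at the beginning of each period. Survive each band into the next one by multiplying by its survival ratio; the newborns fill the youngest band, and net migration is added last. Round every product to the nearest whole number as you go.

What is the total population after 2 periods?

— Period 1 —
Births: 58000 × 0.14 = 8120  |  83000 × 0.115 = 9545 → total 17665
10–19: 72000 × 0.96 = 69120
20–29: 104500 × 0.944 = 98648
30–39: 58000 × 0.969 = 56202
40+: 83000 × 0.934 + 20000 × 0.59 = 77522 + 11800 = 89322
Net migration: 0–9 + 380 → 18045; 10–19 + 20 → 69140; 20–29 − 70 → 98578; 30–39 − 40 → 56162; 40+ + 80 → 89402
→ [18045, 69140, 98578, 56162, 89402]
— Period 2 —
Births: 98578 × 0.14 = 13801  |  56162 × 0.115 = 6459 → total 20260
10–19: 18045 × 0.96 = 17323
20–29: 69140 × 0.944 = 65268
30–39: 98578 × 0.969 = 95522
40+: 56162 × 0.934 + 89402 × 0.59 = 52455 + 52747 = 105202
Net migration: 0–9 + 380 → 20640; 10–19 + 20 → 17343; 20–29 − 70 → 65198; 30–39 − 40 → 95482; 40+ + 80 → 105282
→ [20640, 17343, 65198, 95482, 105282]
Total after period 2: 20640 + 17343 + 65198 + 95482 + 105282 = 303945

303945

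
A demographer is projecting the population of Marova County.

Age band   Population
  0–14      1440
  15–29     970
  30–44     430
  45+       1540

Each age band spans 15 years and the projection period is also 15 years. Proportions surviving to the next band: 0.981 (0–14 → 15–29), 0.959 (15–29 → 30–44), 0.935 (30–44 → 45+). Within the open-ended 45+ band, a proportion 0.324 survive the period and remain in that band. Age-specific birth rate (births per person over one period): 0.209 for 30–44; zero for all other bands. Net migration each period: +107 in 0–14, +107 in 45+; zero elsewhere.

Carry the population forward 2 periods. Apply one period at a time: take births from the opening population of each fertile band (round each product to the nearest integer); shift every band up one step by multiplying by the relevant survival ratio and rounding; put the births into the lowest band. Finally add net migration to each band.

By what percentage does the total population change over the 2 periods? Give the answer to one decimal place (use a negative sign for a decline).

[period 1]
Births: 430 × 0.209 = 90
15–29: 1440 × 0.981 = 1413
30–44: 970 × 0.959 = 930
45+: 430 × 0.935 + 1540 × 0.324 = 402 + 499 = 901
Net migration: 0–14 + 107 → 197; 45+ + 107 → 1008
Population now: 0–14=197, 15–29=1413, 30–44=930, 45+=1008
[period 2]
Births: 930 × 0.209 = 194
15–29: 197 × 0.981 = 193
30–44: 1413 × 0.959 = 1355
45+: 930 × 0.935 + 1008 × 0.324 = 870 + 327 = 1197
Net migration: 0–14 + 107 → 301; 45+ + 107 → 1304
Population now: 0–14=301, 15–29=193, 30–44=1355, 45+=1304
Total: 4380 → 3153; change = -1227; percentage change = -28.0%

-28.0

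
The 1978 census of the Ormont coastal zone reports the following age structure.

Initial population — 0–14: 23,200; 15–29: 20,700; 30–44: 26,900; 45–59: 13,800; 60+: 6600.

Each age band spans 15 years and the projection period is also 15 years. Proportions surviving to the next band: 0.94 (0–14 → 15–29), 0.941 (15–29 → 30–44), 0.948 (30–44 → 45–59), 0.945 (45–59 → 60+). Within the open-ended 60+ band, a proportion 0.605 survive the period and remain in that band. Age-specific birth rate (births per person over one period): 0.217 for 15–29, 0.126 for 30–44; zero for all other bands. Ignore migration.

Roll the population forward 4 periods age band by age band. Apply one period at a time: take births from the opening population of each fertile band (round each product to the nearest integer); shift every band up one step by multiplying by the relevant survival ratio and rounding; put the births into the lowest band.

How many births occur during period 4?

Numbering the groups 1..5 from youngest to oldest:
Period 1:
Births: 20700 × 0.217 = 4492 ; 26900 × 0.126 = 3389 ⇒ total 7881
Group 2: 23200 × 0.94 = 21808
Group 3: 20700 × 0.941 = 19479
Group 4: 26900 × 0.948 = 25501
Group 5: 13800 × 0.945 + 6600 × 0.605 = 13041 + 3993 = 17034
End of period: [7881, 21808, 19479, 25501, 17034]
Period 2:
Births: 21808 × 0.217 = 4732 ; 19479 × 0.126 = 2454 ⇒ total 7186
Group 2: 7881 × 0.94 = 7408
Group 3: 21808 × 0.941 = 20521
Group 4: 19479 × 0.948 = 18466
Group 5: 25501 × 0.945 + 17034 × 0.605 = 24098 + 10306 = 34404
End of period: [7186, 7408, 20521, 18466, 34404]
Period 3:
Births: 7408 × 0.217 = 1608 ; 20521 × 0.126 = 2586 ⇒ total 4194
Group 2: 7186 × 0.94 = 6755
Group 3: 7408 × 0.941 = 6971
Group 4: 20521 × 0.948 = 19454
Group 5: 18466 × 0.945 + 34404 × 0.605 = 17450 + 20814 = 38264
End of period: [4194, 6755, 6971, 19454, 38264]
Period 4:
Births: 6755 × 0.217 = 1466 ; 6971 × 0.126 = 878 ⇒ total 2344
Group 2: 4194 × 0.94 = 3942
Group 3: 6755 × 0.941 = 6356
Group 4: 6971 × 0.948 = 6609
Group 5: 19454 × 0.945 + 38264 × 0.605 = 18384 + 23150 = 41534
End of period: [2344, 3942, 6356, 6609, 41534]

2344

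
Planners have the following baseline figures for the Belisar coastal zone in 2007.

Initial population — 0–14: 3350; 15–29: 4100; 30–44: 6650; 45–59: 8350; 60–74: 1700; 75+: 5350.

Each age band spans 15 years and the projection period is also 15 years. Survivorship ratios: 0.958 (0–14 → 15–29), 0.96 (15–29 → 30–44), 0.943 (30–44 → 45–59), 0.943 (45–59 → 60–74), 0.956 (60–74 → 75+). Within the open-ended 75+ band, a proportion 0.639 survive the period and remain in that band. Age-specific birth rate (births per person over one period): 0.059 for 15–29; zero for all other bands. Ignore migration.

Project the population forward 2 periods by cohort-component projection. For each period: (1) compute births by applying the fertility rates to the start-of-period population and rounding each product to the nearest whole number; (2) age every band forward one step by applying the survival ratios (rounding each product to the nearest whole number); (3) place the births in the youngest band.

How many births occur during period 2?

Numbering the bands 1..6 from youngest to oldest:
— Period 1 —
Births: 4100 × 0.059 = 242
Band 2: 3350 × 0.958 = 3209
Band 3: 4100 × 0.96 = 3936
Band 4: 6650 × 0.943 = 6271
Band 5: 8350 × 0.943 = 7874
Band 6: 1700 × 0.956 + 5350 × 0.639 = 1625 + 3419 = 5044
End of period: [242, 3209, 3936, 6271, 7874, 5044]
— Period 2 —
Births: 3209 × 0.059 = 189
Band 2: 242 × 0.958 = 232
Band 3: 3209 × 0.96 = 3081
Band 4: 3936 × 0.943 = 3712
Band 5: 6271 × 0.943 = 5914
Band 6: 7874 × 0.956 + 5044 × 0.639 = 7528 + 3223 = 10751
End of period: [189, 232, 3081, 3712, 5914, 10751]

189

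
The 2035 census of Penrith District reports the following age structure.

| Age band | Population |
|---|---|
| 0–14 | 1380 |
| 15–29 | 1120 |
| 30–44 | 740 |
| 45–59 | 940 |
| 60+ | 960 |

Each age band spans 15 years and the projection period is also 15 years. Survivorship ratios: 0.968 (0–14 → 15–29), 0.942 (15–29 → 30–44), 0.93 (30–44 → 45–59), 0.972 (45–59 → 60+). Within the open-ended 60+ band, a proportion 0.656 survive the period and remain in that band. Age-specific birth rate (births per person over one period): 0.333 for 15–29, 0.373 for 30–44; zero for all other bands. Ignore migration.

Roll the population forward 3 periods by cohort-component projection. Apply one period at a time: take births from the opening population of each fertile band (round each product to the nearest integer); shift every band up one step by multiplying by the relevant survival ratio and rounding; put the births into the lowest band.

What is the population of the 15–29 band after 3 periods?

812

(Bands numbered youngest = 1 to oldest = 5.)
After projecting period 1:
Births: 1120 * 0.333 = 373 ; 740 * 0.373 = 276 ⇒ total 649
Band 2: 1380 * 0.968 = 1336
Band 3: 1120 * 0.942 = 1055
Band 4: 740 * 0.93 = 688
Band 5: 940 * 0.972 + 960 * 0.656 = 914 + 630 = 1544
End of period: [649, 1336, 1055, 688, 1544]
After projecting period 2:
Births: 1336 * 0.333 = 445 ; 1055 * 0.373 = 394 ⇒ total 839
Band 2: 649 * 0.968 = 628
Band 3: 1336 * 0.942 = 1259
Band 4: 1055 * 0.93 = 981
Band 5: 688 * 0.972 + 1544 * 0.656 = 669 + 1013 = 1682
End of period: [839, 628, 1259, 981, 1682]
After projecting period 3:
Births: 628 * 0.333 = 209 ; 1259 * 0.373 = 470 ⇒ total 679
Band 2: 839 * 0.968 = 812
Band 3: 628 * 0.942 = 592
Band 4: 1259 * 0.93 = 1171
Band 5: 981 * 0.972 + 1682 * 0.656 = 954 + 1103 = 2057
End of period: [679, 812, 592, 1171, 2057]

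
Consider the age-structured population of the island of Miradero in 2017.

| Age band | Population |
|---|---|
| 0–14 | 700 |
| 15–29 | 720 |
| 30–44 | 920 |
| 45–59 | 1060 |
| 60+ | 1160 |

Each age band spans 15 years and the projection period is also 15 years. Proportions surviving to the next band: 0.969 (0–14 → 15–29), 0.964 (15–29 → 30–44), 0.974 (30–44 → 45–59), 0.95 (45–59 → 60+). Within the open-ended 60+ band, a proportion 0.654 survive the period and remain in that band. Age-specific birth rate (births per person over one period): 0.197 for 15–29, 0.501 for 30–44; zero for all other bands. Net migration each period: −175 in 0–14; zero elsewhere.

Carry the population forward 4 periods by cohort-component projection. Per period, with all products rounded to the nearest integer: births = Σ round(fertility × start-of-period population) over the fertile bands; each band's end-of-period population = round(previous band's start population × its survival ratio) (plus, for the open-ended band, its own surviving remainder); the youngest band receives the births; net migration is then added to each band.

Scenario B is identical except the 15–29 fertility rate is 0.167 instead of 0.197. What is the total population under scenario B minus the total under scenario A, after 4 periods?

-79

Call the bands 1 to 5, youngest first.
After projecting period 1:
Births: 720 * 0.197 = 142 ; 920 * 0.501 = 461 — total 603
Band 2: 700 * 0.969 = 678
Band 3: 720 * 0.964 = 694
Band 4: 920 * 0.974 = 896
Band 5: 1060 * 0.95 + 1160 * 0.654 = 1007 + 759 = 1766
Net migration: Band 1 − 175 → 428
Giving 428 / 678 / 694 / 896 / 1766.
After projecting period 2:
Births: 678 * 0.197 = 134 ; 694 * 0.501 = 348 — total 482
Band 2: 428 * 0.969 = 415
Band 3: 678 * 0.964 = 654
Band 4: 694 * 0.974 = 676
Band 5: 896 * 0.95 + 1766 * 0.654 = 851 + 1155 = 2006
Net migration: Band 1 − 175 → 307
Giving 307 / 415 / 654 / 676 / 2006.
After projecting period 3:
Births: 415 * 0.197 = 82 ; 654 * 0.501 = 328 — total 410
Band 2: 307 * 0.969 = 297
Band 3: 415 * 0.964 = 400
Band 4: 654 * 0.974 = 637
Band 5: 676 * 0.95 + 2006 * 0.654 = 642 + 1312 = 1954
Net migration: Band 1 − 175 → 235
Giving 235 / 297 / 400 / 637 / 1954.
After projecting period 4:
Births: 297 * 0.197 = 59 ; 400 * 0.501 = 200 — total 259
Band 2: 235 * 0.969 = 228
Band 3: 297 * 0.964 = 286
Band 4: 400 * 0.974 = 390
Band 5: 637 * 0.95 + 1954 * 0.654 = 605 + 1278 = 1883
Net migration: Band 1 − 175 → 84
Giving 84 / 228 / 286 / 390 / 1883.
Scenario A total after 4 periods: 2871
Scenario B projection —
After projecting period 1:
Births: 720 * 0.167 = 120 ; 920 * 0.501 = 461 — total 581
Band 2: 700 * 0.969 = 678
Band 3: 720 * 0.964 = 694
Band 4: 920 * 0.974 = 896
Band 5: 1060 * 0.95 + 1160 * 0.654 = 1007 + 759 = 1766
Net migration: Band 1 − 175 → 406
Giving 406 / 678 / 694 / 896 / 1766.
After projecting period 2:
Births: 678 * 0.167 = 113 ; 694 * 0.501 = 348 — total 461
Band 2: 406 * 0.969 = 393
Band 3: 678 * 0.964 = 654
Band 4: 694 * 0.974 = 676
Band 5: 896 * 0.95 + 1766 * 0.654 = 851 + 1155 = 2006
Net migration: Band 1 − 175 → 286
Giving 286 / 393 / 654 / 676 / 2006.
After projecting period 3:
Births: 393 * 0.167 = 66 ; 654 * 0.501 = 328 — total 394
Band 2: 286 * 0.969 = 277
Band 3: 393 * 0.964 = 379
Band 4: 654 * 0.974 = 637
Band 5: 676 * 0.95 + 2006 * 0.654 = 642 + 1312 = 1954
Net migration: Band 1 − 175 → 219
Giving 219 / 277 / 379 / 637 / 1954.
After projecting period 4:
Births: 277 * 0.167 = 46 ; 379 * 0.501 = 190 — total 236
Band 2: 219 * 0.969 = 212
Band 3: 277 * 0.964 = 267
Band 4: 379 * 0.974 = 369
Band 5: 637 * 0.95 + 1954 * 0.654 = 605 + 1278 = 1883
Net migration: Band 1 − 175 → 61
Giving 61 / 212 / 267 / 369 / 1883.
Scenario B total after 4 periods: 2792
Difference B − A = 2792 − 2871 = -79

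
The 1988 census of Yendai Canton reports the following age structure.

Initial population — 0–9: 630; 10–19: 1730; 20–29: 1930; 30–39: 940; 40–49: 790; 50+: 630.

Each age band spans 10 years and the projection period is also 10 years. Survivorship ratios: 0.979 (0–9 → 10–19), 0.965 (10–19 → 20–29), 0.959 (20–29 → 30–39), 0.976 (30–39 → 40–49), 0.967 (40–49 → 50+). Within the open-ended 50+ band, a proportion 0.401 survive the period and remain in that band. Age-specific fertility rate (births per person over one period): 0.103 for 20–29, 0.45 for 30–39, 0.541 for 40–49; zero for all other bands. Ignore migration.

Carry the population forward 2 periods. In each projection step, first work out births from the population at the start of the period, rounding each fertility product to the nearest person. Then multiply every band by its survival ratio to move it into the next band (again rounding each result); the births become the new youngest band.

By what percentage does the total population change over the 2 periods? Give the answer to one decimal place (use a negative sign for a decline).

17.7

Let band 1 be 0–9 through band 6 = 50+.
Period 1.
Births: 1930 * 0.103 = 199  |  940 * 0.45 = 423  |  790 * 0.541 = 427 → total 1049
Band 2: 630 * 0.979 = 617
Band 3: 1730 * 0.965 = 1669
Band 4: 1930 * 0.959 = 1851
Band 5: 940 * 0.976 = 917
Band 6: 790 * 0.967 + 630 * 0.401 = 764 + 253 = 1017
Giving 1049 / 617 / 1669 / 1851 / 917 / 1017.
Period 2.
Births: 1669 * 0.103 = 172  |  1851 * 0.45 = 833  |  917 * 0.541 = 496 → total 1501
Band 2: 1049 * 0.979 = 1027
Band 3: 617 * 0.965 = 595
Band 4: 1669 * 0.959 = 1601
Band 5: 1851 * 0.976 = 1807
Band 6: 917 * 0.967 + 1017 * 0.401 = 887 + 408 = 1295
Giving 1501 / 1027 / 595 / 1601 / 1807 / 1295.
Total: 6650 → 7826; change = 1176; percentage change = 17.7%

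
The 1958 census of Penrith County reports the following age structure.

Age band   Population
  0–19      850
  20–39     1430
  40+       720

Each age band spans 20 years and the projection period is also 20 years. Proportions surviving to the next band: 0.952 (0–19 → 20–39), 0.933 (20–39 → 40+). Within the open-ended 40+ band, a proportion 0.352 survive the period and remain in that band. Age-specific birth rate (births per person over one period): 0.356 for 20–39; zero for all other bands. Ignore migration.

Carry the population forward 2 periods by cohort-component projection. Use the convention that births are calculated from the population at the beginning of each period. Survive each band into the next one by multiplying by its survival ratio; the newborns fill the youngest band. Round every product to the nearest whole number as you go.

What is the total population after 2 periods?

Period 1.
Births: 1430 × 0.356 = 509
20–39: 850 × 0.952 = 809
40+: 1430 × 0.933 + 720 × 0.352 = 1334 + 253 = 1587
→ [509, 809, 1587]
Period 2.
Births: 809 × 0.356 = 288
20–39: 509 × 0.952 = 485
40+: 809 × 0.933 + 1587 × 0.352 = 755 + 559 = 1314
→ [288, 485, 1314]
Total after period 2: 288 + 485 + 1314 = 2087

2087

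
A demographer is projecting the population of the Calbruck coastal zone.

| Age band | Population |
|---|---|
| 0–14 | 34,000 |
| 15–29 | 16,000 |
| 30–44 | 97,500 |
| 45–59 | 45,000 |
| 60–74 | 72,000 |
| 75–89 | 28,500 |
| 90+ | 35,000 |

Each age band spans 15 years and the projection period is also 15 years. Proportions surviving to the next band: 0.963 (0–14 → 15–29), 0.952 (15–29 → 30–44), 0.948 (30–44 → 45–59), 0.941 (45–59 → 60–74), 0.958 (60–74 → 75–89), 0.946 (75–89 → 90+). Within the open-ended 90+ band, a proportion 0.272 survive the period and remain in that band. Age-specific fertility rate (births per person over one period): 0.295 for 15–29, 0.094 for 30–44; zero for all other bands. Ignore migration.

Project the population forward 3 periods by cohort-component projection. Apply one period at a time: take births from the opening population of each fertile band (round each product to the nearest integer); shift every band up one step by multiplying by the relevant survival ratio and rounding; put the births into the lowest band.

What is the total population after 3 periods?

215568

Period 1:
Births: 16000 × 0.295 = 4720  |  97500 × 0.094 = 9165 ⇒ total 13885
15–29: 34000 × 0.963 = 32742
30–44: 16000 × 0.952 = 15232
45–59: 97500 × 0.948 = 92430
60–74: 45000 × 0.941 = 42345
75–89: 72000 × 0.958 = 68976
90+: 28500 × 0.946 + 35000 × 0.272 = 26961 + 9520 = 36481
→ [13885, 32742, 15232, 92430, 42345, 68976, 36481]
Period 2:
Births: 32742 × 0.295 = 9659  |  15232 × 0.094 = 1432 ⇒ total 11091
15–29: 13885 × 0.963 = 13371
30–44: 32742 × 0.952 = 31170
45–59: 15232 × 0.948 = 14440
60–74: 92430 × 0.941 = 86977
75–89: 42345 × 0.958 = 40567
90+: 68976 × 0.946 + 36481 × 0.272 = 65251 + 9923 = 75174
→ [11091, 13371, 31170, 14440, 86977, 40567, 75174]
Period 3:
Births: 13371 × 0.295 = 3944  |  31170 × 0.094 = 2930 ⇒ total 6874
15–29: 11091 × 0.963 = 10681
30–44: 13371 × 0.952 = 12729
45–59: 31170 × 0.948 = 29549
60–74: 14440 × 0.941 = 13588
75–89: 86977 × 0.958 = 83324
90+: 40567 × 0.946 + 75174 × 0.272 = 38376 + 20447 = 58823
→ [6874, 10681, 12729, 29549, 13588, 83324, 58823]
Total after period 3: 6874 + 10681 + 12729 + 29549 + 13588 + 83324 + 58823 = 215568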